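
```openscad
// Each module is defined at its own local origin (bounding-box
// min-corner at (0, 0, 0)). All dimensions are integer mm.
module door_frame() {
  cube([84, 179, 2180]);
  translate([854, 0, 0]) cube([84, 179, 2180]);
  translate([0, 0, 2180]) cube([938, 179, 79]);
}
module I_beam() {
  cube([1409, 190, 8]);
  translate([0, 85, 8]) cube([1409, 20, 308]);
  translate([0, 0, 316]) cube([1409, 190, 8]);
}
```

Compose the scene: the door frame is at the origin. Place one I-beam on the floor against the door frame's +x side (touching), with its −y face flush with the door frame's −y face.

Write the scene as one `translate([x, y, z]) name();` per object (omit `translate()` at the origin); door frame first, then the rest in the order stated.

door_frame();
translate([938, 0, 0]) I_beam();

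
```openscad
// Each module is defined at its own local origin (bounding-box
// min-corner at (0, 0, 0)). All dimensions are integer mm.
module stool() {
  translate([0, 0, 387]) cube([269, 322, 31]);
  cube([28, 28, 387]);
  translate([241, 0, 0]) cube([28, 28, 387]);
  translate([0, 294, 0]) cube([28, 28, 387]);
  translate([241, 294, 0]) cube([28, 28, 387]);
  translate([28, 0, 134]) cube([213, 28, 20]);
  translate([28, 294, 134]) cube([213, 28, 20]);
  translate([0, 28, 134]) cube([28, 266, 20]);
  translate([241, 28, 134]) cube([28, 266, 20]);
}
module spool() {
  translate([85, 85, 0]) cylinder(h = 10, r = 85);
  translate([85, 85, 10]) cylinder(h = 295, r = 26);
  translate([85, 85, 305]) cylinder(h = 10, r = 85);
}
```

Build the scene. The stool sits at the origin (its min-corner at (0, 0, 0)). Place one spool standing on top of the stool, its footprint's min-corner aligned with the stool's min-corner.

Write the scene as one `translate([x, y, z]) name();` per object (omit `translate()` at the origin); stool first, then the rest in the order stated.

stool();
translate([0, 0, 418]) spool();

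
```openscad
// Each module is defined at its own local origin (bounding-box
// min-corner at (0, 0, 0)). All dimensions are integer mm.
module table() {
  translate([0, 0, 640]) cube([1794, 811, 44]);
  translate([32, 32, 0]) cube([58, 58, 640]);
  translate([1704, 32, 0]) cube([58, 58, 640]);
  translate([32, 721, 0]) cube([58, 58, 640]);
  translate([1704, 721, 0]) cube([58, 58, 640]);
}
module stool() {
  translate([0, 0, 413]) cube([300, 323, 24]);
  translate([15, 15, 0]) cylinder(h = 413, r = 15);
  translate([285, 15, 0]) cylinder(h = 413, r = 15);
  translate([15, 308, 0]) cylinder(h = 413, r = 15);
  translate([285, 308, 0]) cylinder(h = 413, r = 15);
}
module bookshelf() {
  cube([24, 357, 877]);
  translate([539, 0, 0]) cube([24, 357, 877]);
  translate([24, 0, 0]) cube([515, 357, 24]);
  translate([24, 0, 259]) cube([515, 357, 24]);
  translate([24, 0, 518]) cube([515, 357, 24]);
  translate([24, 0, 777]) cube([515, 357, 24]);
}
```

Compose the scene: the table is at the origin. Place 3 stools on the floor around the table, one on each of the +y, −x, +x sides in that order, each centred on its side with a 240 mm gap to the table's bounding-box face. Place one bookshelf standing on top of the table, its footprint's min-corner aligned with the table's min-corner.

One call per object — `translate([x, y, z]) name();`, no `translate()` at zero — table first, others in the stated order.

table();
translate([747, 1051, 0]) stool();
translate([-540, 244, 0]) stool();
translate([2034, 244, 0]) stool();
translate([0, 0, 684]) bookshelf();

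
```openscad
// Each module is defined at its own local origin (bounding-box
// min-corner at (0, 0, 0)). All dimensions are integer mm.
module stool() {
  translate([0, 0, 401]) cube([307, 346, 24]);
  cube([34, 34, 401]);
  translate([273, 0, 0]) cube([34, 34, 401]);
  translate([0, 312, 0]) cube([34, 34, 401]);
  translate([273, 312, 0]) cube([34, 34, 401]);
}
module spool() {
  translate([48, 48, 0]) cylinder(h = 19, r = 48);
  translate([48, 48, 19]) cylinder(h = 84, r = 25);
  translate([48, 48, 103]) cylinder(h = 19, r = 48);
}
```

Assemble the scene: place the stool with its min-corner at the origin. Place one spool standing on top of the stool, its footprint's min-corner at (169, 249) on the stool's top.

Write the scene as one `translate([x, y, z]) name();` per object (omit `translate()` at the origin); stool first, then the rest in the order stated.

stool();
translate([169, 249, 425]) spool();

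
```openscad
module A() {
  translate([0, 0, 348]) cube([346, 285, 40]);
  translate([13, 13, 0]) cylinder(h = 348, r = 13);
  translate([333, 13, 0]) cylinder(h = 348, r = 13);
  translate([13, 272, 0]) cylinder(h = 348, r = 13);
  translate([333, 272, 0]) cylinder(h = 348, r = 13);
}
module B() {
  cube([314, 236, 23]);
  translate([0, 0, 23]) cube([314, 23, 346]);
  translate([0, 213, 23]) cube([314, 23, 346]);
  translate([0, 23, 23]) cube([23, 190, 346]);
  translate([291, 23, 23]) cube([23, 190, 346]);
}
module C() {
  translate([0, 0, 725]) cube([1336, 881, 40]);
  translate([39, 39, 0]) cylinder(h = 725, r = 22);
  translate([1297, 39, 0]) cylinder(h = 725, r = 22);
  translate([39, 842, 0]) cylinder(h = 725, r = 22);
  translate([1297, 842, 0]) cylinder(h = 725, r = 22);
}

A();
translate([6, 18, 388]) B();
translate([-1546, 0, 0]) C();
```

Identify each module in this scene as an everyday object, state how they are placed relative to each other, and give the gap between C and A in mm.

A is a stool. B is an open box. C is a table. The open box is on top of the stool. The table is on the floor beside the stool on its −x side. The gap between the table and the stool is 210 mm.

The table's nearest face is 210 mm from the stool's −x face.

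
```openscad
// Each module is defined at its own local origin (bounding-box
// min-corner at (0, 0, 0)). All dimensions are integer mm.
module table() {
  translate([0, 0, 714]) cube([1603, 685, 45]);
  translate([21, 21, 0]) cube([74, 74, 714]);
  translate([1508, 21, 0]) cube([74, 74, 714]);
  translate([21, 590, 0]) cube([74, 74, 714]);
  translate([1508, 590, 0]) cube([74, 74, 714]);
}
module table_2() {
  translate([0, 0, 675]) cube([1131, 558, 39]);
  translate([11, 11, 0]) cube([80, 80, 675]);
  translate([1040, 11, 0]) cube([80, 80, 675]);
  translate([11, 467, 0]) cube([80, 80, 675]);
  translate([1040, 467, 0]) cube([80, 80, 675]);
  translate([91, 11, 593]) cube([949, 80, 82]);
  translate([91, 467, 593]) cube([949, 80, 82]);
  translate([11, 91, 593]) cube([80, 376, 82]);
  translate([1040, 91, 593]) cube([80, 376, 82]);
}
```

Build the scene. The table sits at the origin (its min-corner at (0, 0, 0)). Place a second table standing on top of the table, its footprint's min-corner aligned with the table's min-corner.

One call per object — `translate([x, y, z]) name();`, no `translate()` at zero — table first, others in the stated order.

table();
translate([0, 0, 759]) table_2();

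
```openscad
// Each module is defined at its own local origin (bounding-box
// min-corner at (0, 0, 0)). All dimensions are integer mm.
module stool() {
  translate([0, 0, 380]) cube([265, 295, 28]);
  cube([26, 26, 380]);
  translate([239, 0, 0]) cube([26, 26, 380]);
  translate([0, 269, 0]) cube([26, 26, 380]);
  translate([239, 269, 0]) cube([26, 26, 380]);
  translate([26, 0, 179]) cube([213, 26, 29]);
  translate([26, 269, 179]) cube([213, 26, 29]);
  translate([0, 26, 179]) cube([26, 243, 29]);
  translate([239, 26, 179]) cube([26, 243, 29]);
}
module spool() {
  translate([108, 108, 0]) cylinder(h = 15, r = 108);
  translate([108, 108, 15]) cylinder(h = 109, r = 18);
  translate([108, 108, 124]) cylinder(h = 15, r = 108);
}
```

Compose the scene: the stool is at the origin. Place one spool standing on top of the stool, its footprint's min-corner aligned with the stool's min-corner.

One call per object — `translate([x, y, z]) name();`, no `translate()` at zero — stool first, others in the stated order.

stool();
translate([0, 0, 408]) spool();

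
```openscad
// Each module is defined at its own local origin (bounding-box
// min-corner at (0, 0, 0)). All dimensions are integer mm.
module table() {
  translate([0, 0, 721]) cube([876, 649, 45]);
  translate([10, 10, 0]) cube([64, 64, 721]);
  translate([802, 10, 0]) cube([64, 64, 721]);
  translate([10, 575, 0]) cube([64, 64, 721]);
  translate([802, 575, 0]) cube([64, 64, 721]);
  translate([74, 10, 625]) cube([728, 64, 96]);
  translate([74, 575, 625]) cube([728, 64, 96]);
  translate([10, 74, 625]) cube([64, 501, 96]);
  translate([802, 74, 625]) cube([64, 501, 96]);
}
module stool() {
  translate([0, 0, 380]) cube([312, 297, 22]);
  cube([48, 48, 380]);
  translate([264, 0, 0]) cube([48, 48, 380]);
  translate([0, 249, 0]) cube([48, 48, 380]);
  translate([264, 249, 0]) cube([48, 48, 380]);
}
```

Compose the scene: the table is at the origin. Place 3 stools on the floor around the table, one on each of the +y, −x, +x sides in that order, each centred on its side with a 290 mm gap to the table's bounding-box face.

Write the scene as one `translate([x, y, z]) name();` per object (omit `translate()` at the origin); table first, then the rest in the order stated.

table();
translate([282, 939, 0]) stool();
translate([-602, 176, 0]) stool();
translate([1166, 176, 0]) stool();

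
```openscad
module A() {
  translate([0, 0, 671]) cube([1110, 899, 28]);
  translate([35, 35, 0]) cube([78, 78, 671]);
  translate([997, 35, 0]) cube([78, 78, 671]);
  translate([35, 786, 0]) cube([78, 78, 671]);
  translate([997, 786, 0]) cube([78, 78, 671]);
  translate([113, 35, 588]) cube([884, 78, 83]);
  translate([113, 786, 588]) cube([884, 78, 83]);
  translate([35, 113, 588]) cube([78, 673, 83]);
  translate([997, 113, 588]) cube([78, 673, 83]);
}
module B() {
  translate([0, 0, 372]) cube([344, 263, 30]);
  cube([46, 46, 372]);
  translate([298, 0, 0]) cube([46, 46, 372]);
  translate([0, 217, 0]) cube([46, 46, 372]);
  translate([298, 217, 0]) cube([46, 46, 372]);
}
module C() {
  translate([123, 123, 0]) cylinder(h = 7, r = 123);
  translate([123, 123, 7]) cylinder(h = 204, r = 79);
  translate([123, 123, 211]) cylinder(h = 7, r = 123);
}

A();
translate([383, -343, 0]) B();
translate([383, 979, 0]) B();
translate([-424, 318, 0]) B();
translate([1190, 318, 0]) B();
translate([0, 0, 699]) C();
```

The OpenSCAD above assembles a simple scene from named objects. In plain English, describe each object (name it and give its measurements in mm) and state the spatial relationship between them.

A is a rectangular dining table. The top is 1110×899×28 mm with its upper surface at z = 699 mm. It stands on four 78×78 mm square legs, each inset 35 mm from the nearest pair of top edges, running from the floor to the underside of the top. Four apron rails, 78 mm thick and 83 mm tall, run between adjacent legs with their top edges flush with the underside of the top and their outer faces flush with the legs' outer faces.

B is a simple wooden stool: a rectangular seat 344 mm (x) by 263 mm (y), 30 mm thick, top face at z = 402 mm, on four square legs, each 46×46 mm in cross-section. The legs rest on z = 0, each flush with a corner of the seat.

C is a spool: two coaxial disc flanges of radius 123 mm and thickness 7 mm, joined by a core cylinder of radius 79 mm and height 204 mm. The lower flange rests on z = 0 and the three cylinders share a vertical axis.

Four stools sit around the table at the −y, +y, −x, +x sides. The spool is on top of the table.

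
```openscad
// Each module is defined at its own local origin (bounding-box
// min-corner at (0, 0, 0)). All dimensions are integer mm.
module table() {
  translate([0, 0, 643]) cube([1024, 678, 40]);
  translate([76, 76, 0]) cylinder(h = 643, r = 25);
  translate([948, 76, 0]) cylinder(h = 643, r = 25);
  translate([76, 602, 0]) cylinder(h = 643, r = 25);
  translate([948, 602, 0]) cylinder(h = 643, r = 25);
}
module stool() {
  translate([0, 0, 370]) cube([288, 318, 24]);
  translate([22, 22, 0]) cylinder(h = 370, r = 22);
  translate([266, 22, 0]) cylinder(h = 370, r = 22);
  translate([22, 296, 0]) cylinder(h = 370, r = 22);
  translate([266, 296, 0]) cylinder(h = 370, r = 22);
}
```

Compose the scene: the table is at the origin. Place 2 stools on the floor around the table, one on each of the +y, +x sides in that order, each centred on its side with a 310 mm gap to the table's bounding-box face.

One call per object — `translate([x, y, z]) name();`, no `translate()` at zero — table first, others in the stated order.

table();
translate([368, 988, 0]) stool();
translate([1334, 180, 0]) stool();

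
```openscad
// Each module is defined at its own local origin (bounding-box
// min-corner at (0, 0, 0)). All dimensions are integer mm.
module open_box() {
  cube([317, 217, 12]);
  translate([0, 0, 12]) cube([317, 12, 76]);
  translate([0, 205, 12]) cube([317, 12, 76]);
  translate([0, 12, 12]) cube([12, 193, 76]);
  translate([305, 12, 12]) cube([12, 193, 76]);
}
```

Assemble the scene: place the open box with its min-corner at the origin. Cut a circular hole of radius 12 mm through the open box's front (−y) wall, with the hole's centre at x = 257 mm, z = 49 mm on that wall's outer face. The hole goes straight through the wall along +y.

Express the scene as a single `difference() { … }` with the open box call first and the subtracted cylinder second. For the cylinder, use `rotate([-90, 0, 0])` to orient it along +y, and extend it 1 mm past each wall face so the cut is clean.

difference() {
  open_box();
  translate([257, -1, 49]) rotate([-90, 0, 0]) cylinder(h = 14, r = 12);
}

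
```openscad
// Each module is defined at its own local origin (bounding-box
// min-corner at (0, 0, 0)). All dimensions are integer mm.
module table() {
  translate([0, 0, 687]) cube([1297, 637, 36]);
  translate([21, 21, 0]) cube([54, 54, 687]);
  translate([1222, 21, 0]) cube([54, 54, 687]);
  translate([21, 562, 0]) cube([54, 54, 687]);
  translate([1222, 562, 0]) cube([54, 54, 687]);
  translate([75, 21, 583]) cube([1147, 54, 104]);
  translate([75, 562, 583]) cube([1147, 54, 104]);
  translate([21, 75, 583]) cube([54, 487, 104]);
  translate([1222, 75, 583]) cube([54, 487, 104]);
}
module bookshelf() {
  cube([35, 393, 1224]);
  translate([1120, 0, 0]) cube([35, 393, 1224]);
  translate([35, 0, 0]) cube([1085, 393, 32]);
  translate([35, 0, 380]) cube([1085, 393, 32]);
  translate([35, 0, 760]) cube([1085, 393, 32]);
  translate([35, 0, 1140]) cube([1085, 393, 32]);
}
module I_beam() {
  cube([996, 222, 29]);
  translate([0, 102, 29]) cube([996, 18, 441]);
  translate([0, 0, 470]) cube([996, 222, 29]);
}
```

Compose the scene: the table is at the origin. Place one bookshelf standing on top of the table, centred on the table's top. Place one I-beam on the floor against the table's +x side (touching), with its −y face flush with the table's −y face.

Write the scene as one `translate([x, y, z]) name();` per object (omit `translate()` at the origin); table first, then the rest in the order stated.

table();
translate([71, 122, 723]) bookshelf();
translate([1297, 0, 0]) I_beam();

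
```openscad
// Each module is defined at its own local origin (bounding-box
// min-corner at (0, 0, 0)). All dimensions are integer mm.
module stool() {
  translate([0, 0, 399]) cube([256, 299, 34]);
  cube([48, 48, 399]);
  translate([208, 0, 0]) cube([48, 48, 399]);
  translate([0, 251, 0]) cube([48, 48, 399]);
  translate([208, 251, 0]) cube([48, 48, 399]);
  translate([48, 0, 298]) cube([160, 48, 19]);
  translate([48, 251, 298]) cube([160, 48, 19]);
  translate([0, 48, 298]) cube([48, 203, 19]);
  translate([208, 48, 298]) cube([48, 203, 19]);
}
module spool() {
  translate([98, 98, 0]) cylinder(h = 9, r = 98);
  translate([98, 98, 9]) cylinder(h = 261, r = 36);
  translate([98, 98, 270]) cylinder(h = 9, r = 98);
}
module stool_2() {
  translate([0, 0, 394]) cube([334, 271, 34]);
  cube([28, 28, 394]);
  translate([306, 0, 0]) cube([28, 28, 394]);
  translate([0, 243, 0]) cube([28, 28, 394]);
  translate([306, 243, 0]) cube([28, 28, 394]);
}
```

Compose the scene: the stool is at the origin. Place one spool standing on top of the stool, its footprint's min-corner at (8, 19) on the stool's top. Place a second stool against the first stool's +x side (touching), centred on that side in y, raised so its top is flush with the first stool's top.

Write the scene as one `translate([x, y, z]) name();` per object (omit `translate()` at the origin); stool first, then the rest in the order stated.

stool();
translate([8, 19, 433]) spool();
translate([256, 14, 5]) stool_2();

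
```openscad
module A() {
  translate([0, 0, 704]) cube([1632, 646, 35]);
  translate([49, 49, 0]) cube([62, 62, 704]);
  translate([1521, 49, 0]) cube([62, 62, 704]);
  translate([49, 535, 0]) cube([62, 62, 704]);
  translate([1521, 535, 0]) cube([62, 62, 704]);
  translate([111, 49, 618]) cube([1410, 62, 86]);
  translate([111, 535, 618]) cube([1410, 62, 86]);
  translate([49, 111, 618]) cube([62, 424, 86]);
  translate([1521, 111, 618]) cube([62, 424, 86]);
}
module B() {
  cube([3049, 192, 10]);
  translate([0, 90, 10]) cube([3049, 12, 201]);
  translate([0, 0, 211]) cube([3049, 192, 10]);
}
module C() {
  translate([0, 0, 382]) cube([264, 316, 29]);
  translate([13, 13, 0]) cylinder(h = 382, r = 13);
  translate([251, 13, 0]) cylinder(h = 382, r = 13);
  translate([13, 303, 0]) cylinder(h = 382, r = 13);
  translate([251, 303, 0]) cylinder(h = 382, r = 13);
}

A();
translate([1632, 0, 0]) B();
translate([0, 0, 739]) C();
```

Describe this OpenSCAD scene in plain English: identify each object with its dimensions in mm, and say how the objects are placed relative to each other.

A is a table: top 1632 mm (x) × 646 mm (y), 35 mm thick, upper face at z = 739 mm, on four 62×62 mm square legs, each inset 49 mm from the nearest pair of top edges, running from z = 0 to the bottom of the top. Four apron rails, 62 mm thick and 86 mm tall, run between adjacent legs with their top edges flush with the underside of the top and their outer faces flush with the legs' outer faces.

B is an I-beam lying along x, 3049 mm long. Overall section height 221 mm. Two flanges 192 mm wide (y) and 10 mm thick, one on the floor and one at the top; a web 12 mm thick runs between them, centred on the flange width.

C is a simple wooden stool: a rectangular seat 264 mm (x) by 316 mm (y), 29 mm thick, top face at z = 411 mm, on four round legs, each 26 mm in diameter. The legs rest on z = 0, each leg's axis is inset half a diameter from the nearest pair of seat edges (so the leg's bounding box is flush with the corner).

The I-beam is against the table's +x side, with their −y faces flush. The stool is on top of the table.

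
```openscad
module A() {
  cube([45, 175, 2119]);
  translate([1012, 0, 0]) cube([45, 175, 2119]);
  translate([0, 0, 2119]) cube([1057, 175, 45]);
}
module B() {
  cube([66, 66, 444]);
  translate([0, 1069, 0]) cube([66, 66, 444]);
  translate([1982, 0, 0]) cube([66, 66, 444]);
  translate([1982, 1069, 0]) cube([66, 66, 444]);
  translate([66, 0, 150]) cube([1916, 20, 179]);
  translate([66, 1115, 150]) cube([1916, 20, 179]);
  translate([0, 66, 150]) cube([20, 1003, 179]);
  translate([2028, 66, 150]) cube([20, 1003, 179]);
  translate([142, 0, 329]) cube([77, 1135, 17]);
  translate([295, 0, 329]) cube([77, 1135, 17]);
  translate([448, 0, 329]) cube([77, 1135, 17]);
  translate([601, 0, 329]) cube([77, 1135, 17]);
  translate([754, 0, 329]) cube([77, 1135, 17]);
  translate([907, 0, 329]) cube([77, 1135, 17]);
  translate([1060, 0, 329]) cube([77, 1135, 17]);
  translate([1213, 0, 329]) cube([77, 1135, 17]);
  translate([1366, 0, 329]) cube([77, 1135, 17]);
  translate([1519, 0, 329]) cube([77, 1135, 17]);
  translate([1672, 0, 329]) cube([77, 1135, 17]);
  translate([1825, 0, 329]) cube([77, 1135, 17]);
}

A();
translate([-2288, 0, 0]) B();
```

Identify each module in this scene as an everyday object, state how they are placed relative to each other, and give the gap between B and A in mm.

A is a door frame. B is a bed frame. The bed frame is on the floor beside the door frame on its −x side. The gap between the bed frame and the door frame is 240 mm.

The bed frame's nearest face is 240 mm from the door frame's −x face.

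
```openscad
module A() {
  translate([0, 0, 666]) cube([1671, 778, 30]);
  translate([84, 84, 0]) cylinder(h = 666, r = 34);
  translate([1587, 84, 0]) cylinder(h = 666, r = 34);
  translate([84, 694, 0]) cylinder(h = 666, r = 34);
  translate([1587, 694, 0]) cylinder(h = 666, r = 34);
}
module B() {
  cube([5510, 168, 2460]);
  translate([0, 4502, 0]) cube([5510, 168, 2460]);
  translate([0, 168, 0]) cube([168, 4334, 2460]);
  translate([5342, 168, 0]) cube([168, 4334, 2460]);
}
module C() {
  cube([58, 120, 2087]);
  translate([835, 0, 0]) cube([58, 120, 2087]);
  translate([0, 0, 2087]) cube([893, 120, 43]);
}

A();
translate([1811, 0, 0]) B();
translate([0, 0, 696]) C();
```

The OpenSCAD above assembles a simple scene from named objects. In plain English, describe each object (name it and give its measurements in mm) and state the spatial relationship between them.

A is a table with a 1671×778 mm rectangular top, 30 mm thick, top surface at z = 696 mm, supported by four round legs of 68 mm diameter, each leg's bounding box inset 50 mm from the nearest pair of top edges, running from the floor.

B is the wall frame of a small rectangular building: four walls, each 2460 mm tall and 168 mm thick, enclosing a footprint 5510 mm (x) by 4670 mm (y) outside-to-outside, with no floor or roof. The front and back walls (the −y and +y sides) span the full width; the two side walls fit between them.

C is a door frame. The clear opening is 777 mm wide and 2087 mm high. Two 58 mm wide jambs, 120 mm deep, stand either side of the opening from the floor to the top of the opening. A 43 mm thick head sits across the top of both jambs, spanning the full outside width of the frame.

The house frame is on the floor beside the table on its +x side. The door frame is on top of the table.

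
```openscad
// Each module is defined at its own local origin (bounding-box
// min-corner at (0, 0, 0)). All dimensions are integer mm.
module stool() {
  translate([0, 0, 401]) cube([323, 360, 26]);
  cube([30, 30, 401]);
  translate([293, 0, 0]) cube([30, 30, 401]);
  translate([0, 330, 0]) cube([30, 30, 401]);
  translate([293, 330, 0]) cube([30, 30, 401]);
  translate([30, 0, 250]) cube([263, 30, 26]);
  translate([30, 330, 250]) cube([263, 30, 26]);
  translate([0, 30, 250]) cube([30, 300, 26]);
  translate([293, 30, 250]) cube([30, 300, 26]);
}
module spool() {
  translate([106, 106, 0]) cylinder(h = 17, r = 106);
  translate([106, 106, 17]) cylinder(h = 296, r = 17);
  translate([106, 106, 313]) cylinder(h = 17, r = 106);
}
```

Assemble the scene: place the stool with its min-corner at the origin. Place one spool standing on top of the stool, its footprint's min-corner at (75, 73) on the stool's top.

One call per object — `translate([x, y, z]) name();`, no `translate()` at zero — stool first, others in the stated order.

stool();
translate([75, 73, 427]) spool();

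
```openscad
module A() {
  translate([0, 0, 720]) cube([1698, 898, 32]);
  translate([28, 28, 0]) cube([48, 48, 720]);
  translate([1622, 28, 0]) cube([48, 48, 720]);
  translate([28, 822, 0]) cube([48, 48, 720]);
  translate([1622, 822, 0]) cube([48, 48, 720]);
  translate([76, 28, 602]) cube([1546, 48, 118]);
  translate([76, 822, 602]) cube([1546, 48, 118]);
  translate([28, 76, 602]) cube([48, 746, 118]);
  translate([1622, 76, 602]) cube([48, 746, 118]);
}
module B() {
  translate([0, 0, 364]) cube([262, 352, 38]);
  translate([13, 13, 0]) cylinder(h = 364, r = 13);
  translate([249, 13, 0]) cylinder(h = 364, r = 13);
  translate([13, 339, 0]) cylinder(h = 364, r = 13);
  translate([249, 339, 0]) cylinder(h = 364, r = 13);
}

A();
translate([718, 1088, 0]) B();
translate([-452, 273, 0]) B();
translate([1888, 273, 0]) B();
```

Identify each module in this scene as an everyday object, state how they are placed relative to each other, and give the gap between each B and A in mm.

A is a table. B is a stool. Three stools sit around the table at the +y, −x, +x sides. The gap between each stool and the table is 190 mm.

Each stool's nearest face is 190 mm from the table's bounding box.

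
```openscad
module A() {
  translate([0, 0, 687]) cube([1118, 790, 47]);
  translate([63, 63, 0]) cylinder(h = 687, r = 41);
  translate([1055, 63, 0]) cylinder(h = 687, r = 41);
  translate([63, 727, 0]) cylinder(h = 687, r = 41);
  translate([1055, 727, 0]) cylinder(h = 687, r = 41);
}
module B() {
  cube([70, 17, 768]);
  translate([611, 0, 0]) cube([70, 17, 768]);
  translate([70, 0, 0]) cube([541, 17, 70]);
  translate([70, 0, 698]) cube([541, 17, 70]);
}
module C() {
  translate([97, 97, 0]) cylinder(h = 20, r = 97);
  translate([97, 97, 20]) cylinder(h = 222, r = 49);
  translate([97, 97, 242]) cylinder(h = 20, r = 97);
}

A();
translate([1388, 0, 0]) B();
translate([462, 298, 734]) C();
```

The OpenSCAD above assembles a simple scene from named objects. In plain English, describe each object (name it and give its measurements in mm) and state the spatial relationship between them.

A is a rectangular dining table. The top is 1118×790×47 mm with its upper surface at z = 734 mm. It stands on four round legs of 82 mm diameter, each leg's bounding box inset 22 mm from the nearest pair of top edges, running from the floor to the underside of the top.

B is a picture frame with a 541×628 mm rectangular opening (x by z) and a uniform 70 mm border on every side. Frame depth is 17 mm along y. It is built from two vertical stiles running the full outside height and two horizontal rails spanning the gap between the stiles.

C is a spool: two coaxial disc flanges of radius 97 mm and thickness 20 mm, joined by a core cylinder of radius 49 mm and height 222 mm. The lower flange rests on z = 0 and the three cylinders share a vertical axis.

The picture frame is on the floor beside the table on its +x side. The spool is on top of the table, centred.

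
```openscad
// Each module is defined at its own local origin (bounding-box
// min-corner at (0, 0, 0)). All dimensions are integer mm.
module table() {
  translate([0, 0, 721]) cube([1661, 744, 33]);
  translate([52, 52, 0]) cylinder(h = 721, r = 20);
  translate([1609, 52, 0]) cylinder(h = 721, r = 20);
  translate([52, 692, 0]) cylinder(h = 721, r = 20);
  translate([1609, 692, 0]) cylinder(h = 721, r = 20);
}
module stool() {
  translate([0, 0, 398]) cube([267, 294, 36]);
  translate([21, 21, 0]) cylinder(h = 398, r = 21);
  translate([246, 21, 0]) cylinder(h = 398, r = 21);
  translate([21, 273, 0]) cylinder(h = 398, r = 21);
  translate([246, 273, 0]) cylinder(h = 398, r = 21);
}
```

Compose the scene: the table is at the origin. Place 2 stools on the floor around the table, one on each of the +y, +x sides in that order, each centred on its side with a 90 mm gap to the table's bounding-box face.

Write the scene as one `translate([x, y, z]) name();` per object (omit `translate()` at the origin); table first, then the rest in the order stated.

table();
translate([697, 834, 0]) stool();
translate([1751, 225, 0]) stool();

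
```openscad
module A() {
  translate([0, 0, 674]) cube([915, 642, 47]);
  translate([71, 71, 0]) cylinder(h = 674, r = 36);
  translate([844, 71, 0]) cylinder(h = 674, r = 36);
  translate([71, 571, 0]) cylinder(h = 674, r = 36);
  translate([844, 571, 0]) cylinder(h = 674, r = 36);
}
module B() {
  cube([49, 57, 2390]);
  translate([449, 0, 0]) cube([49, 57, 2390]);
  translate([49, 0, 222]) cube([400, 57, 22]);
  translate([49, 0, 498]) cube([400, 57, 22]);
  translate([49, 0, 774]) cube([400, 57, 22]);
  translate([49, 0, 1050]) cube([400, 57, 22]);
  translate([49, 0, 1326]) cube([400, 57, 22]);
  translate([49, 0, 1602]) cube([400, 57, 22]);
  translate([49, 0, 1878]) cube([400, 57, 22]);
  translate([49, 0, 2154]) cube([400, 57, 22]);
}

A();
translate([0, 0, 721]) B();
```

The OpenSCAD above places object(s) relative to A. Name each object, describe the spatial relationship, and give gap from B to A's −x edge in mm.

The ladder's min-x is at 0; the table's min-x is 0; gap = 0 mm.

A is a table. B is a ladder. The ladder is on top of the table. The gap from the ladder to the table's −x edge is 0 mm.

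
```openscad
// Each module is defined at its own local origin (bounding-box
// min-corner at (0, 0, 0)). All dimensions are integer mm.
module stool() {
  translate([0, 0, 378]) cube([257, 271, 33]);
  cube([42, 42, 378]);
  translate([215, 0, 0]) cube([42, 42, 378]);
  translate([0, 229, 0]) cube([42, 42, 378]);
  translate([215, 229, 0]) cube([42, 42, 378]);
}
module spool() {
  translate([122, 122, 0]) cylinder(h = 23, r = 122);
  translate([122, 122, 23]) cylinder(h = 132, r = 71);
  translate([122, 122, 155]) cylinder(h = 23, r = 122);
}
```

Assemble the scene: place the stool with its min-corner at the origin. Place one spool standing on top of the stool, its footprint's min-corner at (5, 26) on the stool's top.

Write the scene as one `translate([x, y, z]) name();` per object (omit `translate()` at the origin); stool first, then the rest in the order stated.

stool();
translate([5, 26, 411]) spool();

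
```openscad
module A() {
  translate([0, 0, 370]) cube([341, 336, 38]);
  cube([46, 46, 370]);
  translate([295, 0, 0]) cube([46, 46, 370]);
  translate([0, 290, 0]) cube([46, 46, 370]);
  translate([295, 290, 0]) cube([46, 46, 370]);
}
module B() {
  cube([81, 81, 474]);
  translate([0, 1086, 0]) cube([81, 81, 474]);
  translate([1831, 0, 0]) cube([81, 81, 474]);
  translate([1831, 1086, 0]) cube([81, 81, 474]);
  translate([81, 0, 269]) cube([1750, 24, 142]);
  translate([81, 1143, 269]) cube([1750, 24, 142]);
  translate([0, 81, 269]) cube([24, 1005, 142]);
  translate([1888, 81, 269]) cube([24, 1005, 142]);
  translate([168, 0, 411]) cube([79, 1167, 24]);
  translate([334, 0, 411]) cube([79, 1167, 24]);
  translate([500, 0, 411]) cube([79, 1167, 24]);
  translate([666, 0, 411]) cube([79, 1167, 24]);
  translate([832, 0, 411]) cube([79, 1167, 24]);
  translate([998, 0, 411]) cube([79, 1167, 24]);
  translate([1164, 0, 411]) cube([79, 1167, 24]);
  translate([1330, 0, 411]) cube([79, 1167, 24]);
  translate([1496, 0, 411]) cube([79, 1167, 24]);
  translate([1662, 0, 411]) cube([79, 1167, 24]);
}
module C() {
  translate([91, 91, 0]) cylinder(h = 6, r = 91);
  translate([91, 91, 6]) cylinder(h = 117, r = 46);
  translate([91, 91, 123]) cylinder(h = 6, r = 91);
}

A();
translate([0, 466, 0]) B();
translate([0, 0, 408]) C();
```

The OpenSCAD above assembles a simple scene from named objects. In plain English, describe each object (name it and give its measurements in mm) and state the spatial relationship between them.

A is a simple wooden stool: a rectangular seat 341 mm (x) by 336 mm (y), 38 mm thick, top face at z = 408 mm, on four square legs, each 46×46 mm in cross-section. The legs rest on z = 0, each flush with a corner of the seat.

B is a bed frame 1912 mm long (x) by 1167 mm wide (y). Four 81×81 mm corner posts, 474 mm tall, at the corners of the footprint. Four rails of 24 mm thickness and 142 mm height run between adjacent posts with their undersides at z = 269 mm, their outer faces flush with the outside of the frame (the two x-running rails run between the posts' inner faces; the two y-running rails run between the posts' inner faces). 10 slats, each 79 mm wide (x) and 24 mm thick, lie across the top of the two x-running rails, running the full 1167 mm width of the frame in y; the slats are evenly spaced along x between the inner faces of the end posts with equal gaps (rounded down to the nearest mm) at the −x end and between each pair — any rounding remainder accumulates at the +x end.

C is a spool: two coaxial disc flanges of radius 91 mm and thickness 6 mm, joined by a core cylinder of radius 46 mm and height 117 mm. The lower flange rests on z = 0 and the three cylinders share a vertical axis.

The bed frame is on the floor beside the stool on its +y side. The spool is on top of the stool.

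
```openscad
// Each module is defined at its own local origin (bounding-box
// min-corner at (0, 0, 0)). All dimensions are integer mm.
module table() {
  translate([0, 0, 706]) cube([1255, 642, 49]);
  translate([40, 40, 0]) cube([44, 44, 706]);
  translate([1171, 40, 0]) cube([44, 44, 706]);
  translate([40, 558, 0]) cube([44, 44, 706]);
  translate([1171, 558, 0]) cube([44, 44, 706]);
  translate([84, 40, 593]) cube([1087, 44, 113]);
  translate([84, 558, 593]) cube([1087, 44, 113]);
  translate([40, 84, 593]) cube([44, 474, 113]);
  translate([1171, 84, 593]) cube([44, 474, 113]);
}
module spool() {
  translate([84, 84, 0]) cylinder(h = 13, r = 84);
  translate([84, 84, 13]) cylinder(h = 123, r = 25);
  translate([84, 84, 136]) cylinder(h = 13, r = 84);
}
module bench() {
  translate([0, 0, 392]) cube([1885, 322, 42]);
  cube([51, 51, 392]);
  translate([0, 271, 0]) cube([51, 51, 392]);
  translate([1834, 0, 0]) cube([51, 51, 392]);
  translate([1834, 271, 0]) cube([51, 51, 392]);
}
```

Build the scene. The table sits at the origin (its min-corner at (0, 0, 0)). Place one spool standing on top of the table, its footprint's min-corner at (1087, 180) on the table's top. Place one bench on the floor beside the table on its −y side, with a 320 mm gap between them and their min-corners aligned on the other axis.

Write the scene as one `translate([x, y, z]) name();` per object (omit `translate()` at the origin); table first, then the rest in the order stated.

table();
translate([1087, 180, 755]) spool();
translate([0, -642, 0]) bench();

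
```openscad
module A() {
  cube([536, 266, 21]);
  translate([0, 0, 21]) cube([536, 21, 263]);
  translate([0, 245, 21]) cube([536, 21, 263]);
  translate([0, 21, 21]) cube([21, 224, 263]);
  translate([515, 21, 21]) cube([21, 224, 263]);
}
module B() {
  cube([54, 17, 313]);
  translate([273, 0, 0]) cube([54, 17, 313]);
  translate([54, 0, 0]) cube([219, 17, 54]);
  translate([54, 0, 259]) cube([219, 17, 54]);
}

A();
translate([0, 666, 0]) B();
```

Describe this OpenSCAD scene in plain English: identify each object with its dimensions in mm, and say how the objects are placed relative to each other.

A is an open storage box with external size 536×266×284 mm and wall thickness 21 mm (the base is also 21 mm thick). The base covers the whole footprint; the four walls stand on the base, with the y-facing walls full-width and the x-facing walls fitting between their inner faces.

B is a picture frame with a 219×205 mm rectangular opening (x by z) and a uniform 54 mm border on every side. Frame depth is 17 mm along y. It is built from two vertical stiles running the full outside height and two horizontal rails spanning the gap between the stiles.

The picture frame is on the floor beside the open box on its +y side.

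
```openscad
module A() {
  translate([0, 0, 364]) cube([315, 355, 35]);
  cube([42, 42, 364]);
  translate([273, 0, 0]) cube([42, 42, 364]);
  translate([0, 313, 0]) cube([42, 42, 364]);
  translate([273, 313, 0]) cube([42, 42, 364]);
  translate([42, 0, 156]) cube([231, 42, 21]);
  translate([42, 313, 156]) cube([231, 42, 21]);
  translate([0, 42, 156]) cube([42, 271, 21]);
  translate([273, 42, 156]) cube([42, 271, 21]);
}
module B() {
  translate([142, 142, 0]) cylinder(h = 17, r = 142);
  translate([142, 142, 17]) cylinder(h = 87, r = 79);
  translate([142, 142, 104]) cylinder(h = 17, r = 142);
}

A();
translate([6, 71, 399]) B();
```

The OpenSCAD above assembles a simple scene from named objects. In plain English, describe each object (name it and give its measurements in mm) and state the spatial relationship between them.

A is a four-legged stool. The seat is a 315×355×35 mm slab whose top surface is at z = 399 mm; four square legs, each 42×42 mm in cross-section, run from the floor (z = 0) to the underside of the seat, each flush with a corner of the seat. Four stretchers, 42 mm wide and 21 mm tall, connect adjacent legs with their undersides at z = 156 mm, each running between the inner faces of the legs it joins and aligned with the legs' outer faces on the other axis.

B is a spool: two coaxial disc flanges of radius 142 mm and thickness 17 mm, joined by a core cylinder of radius 79 mm and height 87 mm. The lower flange rests on z = 0 and the three cylinders share a vertical axis.

The spool is on top of the stool.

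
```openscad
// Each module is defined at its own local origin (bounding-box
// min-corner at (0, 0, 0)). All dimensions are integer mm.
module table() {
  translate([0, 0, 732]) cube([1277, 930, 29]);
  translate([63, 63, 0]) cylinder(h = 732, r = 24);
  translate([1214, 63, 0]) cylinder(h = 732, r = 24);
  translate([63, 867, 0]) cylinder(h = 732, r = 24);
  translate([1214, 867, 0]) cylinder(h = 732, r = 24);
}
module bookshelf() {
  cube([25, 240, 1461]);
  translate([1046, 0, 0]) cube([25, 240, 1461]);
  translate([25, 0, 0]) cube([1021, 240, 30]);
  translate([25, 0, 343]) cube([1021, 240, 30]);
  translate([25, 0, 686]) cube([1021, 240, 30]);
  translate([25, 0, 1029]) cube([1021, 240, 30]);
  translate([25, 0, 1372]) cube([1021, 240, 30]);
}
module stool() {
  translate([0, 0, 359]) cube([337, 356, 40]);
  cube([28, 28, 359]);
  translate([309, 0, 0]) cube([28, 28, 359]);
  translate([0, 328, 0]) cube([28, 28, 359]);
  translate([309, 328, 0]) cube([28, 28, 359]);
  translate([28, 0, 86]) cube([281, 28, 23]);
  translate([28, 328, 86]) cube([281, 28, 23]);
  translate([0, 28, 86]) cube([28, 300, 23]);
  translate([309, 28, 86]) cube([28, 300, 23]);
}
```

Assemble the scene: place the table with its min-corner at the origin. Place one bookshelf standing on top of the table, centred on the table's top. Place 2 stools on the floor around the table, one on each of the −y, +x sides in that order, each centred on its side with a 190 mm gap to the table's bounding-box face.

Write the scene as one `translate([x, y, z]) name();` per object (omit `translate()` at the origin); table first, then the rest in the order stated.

table();
translate([103, 345, 761]) bookshelf();
translate([470, -546, 0]) stool();
translate([1467, 287, 0]) stool();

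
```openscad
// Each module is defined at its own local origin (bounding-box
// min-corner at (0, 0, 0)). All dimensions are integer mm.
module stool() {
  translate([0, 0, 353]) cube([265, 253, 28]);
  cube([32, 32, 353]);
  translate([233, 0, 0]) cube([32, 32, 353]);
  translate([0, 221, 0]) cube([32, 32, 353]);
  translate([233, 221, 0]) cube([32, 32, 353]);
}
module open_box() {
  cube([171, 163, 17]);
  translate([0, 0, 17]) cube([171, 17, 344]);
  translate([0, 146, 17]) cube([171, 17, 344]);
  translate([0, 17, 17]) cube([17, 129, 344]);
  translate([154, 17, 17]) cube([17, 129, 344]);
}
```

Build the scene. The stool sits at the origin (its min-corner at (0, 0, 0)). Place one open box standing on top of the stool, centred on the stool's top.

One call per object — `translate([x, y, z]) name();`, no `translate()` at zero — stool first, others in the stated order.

stool();
translate([47, 45, 381]) open_box();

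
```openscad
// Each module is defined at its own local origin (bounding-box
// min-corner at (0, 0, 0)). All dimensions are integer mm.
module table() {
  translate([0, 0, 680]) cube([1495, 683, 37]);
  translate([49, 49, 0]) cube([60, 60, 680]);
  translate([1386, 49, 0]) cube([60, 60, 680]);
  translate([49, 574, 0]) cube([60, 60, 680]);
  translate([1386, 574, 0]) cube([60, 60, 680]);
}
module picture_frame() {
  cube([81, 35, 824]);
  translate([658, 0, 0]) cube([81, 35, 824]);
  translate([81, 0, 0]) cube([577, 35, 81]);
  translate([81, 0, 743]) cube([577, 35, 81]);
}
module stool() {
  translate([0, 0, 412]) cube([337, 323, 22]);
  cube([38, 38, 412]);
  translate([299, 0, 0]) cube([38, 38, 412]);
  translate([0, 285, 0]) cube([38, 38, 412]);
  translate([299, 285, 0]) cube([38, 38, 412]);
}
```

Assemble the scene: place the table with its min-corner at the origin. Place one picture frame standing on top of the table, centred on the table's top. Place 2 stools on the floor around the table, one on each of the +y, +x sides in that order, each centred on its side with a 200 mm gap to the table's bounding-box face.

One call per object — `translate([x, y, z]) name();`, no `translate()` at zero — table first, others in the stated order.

table();
translate([378, 324, 717]) picture_frame();
translate([579, 883, 0]) stool();
translate([1695, 180, 0]) stool();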